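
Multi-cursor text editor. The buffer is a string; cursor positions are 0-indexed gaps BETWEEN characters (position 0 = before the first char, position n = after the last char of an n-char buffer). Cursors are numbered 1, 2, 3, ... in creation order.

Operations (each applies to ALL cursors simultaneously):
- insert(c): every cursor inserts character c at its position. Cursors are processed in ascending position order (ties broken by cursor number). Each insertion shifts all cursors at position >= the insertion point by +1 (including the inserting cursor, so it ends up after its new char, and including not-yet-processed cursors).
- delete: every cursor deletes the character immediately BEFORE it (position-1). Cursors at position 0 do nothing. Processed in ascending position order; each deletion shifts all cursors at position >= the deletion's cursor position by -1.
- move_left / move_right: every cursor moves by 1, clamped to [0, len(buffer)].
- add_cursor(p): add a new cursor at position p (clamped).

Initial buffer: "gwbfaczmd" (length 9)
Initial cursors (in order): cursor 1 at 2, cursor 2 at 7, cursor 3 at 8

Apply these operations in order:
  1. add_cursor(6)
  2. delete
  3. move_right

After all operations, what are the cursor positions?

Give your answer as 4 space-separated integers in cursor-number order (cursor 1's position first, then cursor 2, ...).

Answer: 2 5 5 5

Derivation:
After op 1 (add_cursor(6)): buffer="gwbfaczmd" (len 9), cursors c1@2 c4@6 c2@7 c3@8, authorship .........
After op 2 (delete): buffer="gbfad" (len 5), cursors c1@1 c2@4 c3@4 c4@4, authorship .....
After op 3 (move_right): buffer="gbfad" (len 5), cursors c1@2 c2@5 c3@5 c4@5, authorship .....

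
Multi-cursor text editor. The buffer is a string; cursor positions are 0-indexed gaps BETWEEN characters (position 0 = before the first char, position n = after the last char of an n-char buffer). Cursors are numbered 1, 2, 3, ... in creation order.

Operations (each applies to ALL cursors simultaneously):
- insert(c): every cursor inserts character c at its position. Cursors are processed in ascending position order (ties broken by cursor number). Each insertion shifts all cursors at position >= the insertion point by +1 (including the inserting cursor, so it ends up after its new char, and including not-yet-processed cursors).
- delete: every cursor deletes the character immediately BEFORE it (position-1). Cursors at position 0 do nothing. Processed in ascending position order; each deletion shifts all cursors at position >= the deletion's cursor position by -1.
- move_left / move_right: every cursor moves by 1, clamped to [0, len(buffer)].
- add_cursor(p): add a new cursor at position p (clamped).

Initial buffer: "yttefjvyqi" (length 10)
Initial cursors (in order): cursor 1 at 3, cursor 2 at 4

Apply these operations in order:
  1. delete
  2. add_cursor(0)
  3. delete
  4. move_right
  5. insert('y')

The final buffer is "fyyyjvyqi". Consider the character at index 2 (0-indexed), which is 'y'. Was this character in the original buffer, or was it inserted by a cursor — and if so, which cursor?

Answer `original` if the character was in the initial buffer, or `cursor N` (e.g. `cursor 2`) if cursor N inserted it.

After op 1 (delete): buffer="ytfjvyqi" (len 8), cursors c1@2 c2@2, authorship ........
After op 2 (add_cursor(0)): buffer="ytfjvyqi" (len 8), cursors c3@0 c1@2 c2@2, authorship ........
After op 3 (delete): buffer="fjvyqi" (len 6), cursors c1@0 c2@0 c3@0, authorship ......
After op 4 (move_right): buffer="fjvyqi" (len 6), cursors c1@1 c2@1 c3@1, authorship ......
After op 5 (insert('y')): buffer="fyyyjvyqi" (len 9), cursors c1@4 c2@4 c3@4, authorship .123.....
Authorship (.=original, N=cursor N): . 1 2 3 . . . . .
Index 2: author = 2

Answer: cursor 2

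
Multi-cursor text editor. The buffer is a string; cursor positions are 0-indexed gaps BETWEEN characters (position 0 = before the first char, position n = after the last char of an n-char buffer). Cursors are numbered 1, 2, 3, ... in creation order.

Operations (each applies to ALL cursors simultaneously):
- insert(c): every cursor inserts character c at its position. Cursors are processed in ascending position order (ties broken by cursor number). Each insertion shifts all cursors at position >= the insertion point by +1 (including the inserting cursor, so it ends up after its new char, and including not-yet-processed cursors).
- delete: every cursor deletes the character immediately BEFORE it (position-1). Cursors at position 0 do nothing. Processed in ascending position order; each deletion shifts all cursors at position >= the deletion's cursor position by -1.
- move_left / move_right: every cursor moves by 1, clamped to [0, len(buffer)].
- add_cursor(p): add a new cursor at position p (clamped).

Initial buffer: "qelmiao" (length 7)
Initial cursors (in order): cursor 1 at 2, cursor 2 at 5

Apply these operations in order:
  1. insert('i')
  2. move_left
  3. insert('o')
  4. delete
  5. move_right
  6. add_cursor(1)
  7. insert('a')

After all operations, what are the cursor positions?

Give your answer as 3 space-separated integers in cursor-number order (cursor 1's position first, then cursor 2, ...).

Answer: 5 10 2

Derivation:
After op 1 (insert('i')): buffer="qeilmiiao" (len 9), cursors c1@3 c2@7, authorship ..1...2..
After op 2 (move_left): buffer="qeilmiiao" (len 9), cursors c1@2 c2@6, authorship ..1...2..
After op 3 (insert('o')): buffer="qeoilmioiao" (len 11), cursors c1@3 c2@8, authorship ..11...22..
After op 4 (delete): buffer="qeilmiiao" (len 9), cursors c1@2 c2@6, authorship ..1...2..
After op 5 (move_right): buffer="qeilmiiao" (len 9), cursors c1@3 c2@7, authorship ..1...2..
After op 6 (add_cursor(1)): buffer="qeilmiiao" (len 9), cursors c3@1 c1@3 c2@7, authorship ..1...2..
After op 7 (insert('a')): buffer="qaeialmiiaao" (len 12), cursors c3@2 c1@5 c2@10, authorship .3.11...22..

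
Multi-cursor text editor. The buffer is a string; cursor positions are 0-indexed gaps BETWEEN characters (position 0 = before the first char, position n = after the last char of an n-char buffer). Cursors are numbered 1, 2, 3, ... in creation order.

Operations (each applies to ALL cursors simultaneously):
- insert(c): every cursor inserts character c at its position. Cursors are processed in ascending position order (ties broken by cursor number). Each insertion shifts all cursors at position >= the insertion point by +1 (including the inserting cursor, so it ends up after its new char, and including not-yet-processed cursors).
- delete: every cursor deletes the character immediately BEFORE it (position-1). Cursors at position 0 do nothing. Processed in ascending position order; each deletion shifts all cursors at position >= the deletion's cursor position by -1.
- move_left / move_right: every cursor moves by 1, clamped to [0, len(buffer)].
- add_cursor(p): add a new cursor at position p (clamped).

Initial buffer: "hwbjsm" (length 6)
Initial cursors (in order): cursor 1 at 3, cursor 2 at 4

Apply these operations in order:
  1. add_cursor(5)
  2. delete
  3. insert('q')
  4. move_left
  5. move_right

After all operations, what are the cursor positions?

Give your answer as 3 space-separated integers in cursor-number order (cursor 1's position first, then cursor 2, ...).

After op 1 (add_cursor(5)): buffer="hwbjsm" (len 6), cursors c1@3 c2@4 c3@5, authorship ......
After op 2 (delete): buffer="hwm" (len 3), cursors c1@2 c2@2 c3@2, authorship ...
After op 3 (insert('q')): buffer="hwqqqm" (len 6), cursors c1@5 c2@5 c3@5, authorship ..123.
After op 4 (move_left): buffer="hwqqqm" (len 6), cursors c1@4 c2@4 c3@4, authorship ..123.
After op 5 (move_right): buffer="hwqqqm" (len 6), cursors c1@5 c2@5 c3@5, authorship ..123.

Answer: 5 5 5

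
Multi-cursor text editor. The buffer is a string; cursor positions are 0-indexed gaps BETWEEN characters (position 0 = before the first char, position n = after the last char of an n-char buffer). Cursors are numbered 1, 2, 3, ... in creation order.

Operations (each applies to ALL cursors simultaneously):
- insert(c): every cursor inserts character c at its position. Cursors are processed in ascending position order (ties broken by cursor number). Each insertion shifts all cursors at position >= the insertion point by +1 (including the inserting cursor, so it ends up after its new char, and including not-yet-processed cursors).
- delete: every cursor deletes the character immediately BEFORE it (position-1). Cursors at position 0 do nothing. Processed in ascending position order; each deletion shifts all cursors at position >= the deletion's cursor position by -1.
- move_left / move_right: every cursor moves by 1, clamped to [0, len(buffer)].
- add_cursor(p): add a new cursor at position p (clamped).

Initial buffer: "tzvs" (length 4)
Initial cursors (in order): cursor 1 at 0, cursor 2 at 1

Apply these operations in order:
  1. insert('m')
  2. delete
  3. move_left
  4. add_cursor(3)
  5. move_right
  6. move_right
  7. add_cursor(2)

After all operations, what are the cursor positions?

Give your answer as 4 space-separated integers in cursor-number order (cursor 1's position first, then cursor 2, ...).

Answer: 2 2 4 2

Derivation:
After op 1 (insert('m')): buffer="mtmzvs" (len 6), cursors c1@1 c2@3, authorship 1.2...
After op 2 (delete): buffer="tzvs" (len 4), cursors c1@0 c2@1, authorship ....
After op 3 (move_left): buffer="tzvs" (len 4), cursors c1@0 c2@0, authorship ....
After op 4 (add_cursor(3)): buffer="tzvs" (len 4), cursors c1@0 c2@0 c3@3, authorship ....
After op 5 (move_right): buffer="tzvs" (len 4), cursors c1@1 c2@1 c3@4, authorship ....
After op 6 (move_right): buffer="tzvs" (len 4), cursors c1@2 c2@2 c3@4, authorship ....
After op 7 (add_cursor(2)): buffer="tzvs" (len 4), cursors c1@2 c2@2 c4@2 c3@4, authorship ....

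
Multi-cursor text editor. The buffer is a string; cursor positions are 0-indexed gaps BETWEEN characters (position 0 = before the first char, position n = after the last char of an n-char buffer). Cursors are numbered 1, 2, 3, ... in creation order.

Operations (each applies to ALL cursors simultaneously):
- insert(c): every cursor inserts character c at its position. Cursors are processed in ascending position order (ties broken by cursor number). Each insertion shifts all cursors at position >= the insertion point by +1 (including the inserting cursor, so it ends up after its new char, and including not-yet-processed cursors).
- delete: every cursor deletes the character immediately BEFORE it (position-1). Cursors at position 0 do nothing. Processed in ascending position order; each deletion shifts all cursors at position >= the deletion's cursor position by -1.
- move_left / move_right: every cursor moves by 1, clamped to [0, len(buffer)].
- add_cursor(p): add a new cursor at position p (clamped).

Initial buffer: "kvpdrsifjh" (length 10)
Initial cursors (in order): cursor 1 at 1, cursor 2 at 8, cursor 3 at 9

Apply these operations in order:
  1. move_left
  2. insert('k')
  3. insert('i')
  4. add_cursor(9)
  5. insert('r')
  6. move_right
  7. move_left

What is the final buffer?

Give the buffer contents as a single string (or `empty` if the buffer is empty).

Answer: kirkvpdrsirkirfkirjh

Derivation:
After op 1 (move_left): buffer="kvpdrsifjh" (len 10), cursors c1@0 c2@7 c3@8, authorship ..........
After op 2 (insert('k')): buffer="kkvpdrsikfkjh" (len 13), cursors c1@1 c2@9 c3@11, authorship 1.......2.3..
After op 3 (insert('i')): buffer="kikvpdrsikifkijh" (len 16), cursors c1@2 c2@11 c3@14, authorship 11.......22.33..
After op 4 (add_cursor(9)): buffer="kikvpdrsikifkijh" (len 16), cursors c1@2 c4@9 c2@11 c3@14, authorship 11.......22.33..
After op 5 (insert('r')): buffer="kirkvpdrsirkirfkirjh" (len 20), cursors c1@3 c4@11 c2@14 c3@18, authorship 111.......4222.333..
After op 6 (move_right): buffer="kirkvpdrsirkirfkirjh" (len 20), cursors c1@4 c4@12 c2@15 c3@19, authorship 111.......4222.333..
After op 7 (move_left): buffer="kirkvpdrsirkirfkirjh" (len 20), cursors c1@3 c4@11 c2@14 c3@18, authorship 111.......4222.333..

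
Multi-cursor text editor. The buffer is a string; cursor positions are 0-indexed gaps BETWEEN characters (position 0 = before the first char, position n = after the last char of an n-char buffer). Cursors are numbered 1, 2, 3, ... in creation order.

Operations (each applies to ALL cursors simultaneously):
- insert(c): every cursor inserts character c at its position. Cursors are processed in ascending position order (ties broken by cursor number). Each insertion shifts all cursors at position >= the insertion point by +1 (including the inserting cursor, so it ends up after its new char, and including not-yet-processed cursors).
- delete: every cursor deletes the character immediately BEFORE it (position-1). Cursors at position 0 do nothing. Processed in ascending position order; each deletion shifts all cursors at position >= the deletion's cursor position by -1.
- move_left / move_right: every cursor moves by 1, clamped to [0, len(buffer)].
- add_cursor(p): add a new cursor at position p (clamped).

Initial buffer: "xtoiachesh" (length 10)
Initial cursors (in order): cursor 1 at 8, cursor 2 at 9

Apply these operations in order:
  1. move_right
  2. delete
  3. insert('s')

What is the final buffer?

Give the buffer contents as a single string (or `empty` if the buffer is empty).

Answer: xtoiachess

Derivation:
After op 1 (move_right): buffer="xtoiachesh" (len 10), cursors c1@9 c2@10, authorship ..........
After op 2 (delete): buffer="xtoiache" (len 8), cursors c1@8 c2@8, authorship ........
After op 3 (insert('s')): buffer="xtoiachess" (len 10), cursors c1@10 c2@10, authorship ........12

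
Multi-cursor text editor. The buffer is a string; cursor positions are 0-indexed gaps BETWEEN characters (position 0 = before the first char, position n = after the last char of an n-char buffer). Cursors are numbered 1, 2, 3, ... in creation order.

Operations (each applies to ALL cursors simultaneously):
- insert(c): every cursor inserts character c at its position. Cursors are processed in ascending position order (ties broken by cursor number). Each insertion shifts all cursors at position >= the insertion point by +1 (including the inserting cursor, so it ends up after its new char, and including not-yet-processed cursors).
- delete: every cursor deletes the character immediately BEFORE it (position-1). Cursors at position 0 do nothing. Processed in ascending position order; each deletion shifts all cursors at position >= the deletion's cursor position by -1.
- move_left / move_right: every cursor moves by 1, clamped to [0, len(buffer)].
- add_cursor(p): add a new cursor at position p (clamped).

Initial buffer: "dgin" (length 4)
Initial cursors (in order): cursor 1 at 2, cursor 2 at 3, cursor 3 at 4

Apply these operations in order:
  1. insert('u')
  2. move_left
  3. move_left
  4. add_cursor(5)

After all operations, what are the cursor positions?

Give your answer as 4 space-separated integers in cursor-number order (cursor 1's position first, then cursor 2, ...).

After op 1 (insert('u')): buffer="dguiunu" (len 7), cursors c1@3 c2@5 c3@7, authorship ..1.2.3
After op 2 (move_left): buffer="dguiunu" (len 7), cursors c1@2 c2@4 c3@6, authorship ..1.2.3
After op 3 (move_left): buffer="dguiunu" (len 7), cursors c1@1 c2@3 c3@5, authorship ..1.2.3
After op 4 (add_cursor(5)): buffer="dguiunu" (len 7), cursors c1@1 c2@3 c3@5 c4@5, authorship ..1.2.3

Answer: 1 3 5 5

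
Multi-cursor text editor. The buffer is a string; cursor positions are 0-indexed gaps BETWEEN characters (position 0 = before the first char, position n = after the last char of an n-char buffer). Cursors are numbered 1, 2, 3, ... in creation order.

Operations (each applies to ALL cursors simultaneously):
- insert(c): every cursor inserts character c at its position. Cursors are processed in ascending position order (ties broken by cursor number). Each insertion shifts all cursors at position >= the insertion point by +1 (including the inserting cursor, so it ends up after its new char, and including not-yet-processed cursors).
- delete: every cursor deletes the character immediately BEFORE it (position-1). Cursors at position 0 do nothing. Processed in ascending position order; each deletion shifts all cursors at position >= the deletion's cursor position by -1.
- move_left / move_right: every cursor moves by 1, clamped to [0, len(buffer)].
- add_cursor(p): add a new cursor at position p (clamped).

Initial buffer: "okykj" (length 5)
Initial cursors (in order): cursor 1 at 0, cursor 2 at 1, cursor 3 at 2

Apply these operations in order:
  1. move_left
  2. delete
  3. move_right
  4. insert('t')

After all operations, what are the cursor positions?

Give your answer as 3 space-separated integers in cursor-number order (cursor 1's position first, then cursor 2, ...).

After op 1 (move_left): buffer="okykj" (len 5), cursors c1@0 c2@0 c3@1, authorship .....
After op 2 (delete): buffer="kykj" (len 4), cursors c1@0 c2@0 c3@0, authorship ....
After op 3 (move_right): buffer="kykj" (len 4), cursors c1@1 c2@1 c3@1, authorship ....
After op 4 (insert('t')): buffer="ktttykj" (len 7), cursors c1@4 c2@4 c3@4, authorship .123...

Answer: 4 4 4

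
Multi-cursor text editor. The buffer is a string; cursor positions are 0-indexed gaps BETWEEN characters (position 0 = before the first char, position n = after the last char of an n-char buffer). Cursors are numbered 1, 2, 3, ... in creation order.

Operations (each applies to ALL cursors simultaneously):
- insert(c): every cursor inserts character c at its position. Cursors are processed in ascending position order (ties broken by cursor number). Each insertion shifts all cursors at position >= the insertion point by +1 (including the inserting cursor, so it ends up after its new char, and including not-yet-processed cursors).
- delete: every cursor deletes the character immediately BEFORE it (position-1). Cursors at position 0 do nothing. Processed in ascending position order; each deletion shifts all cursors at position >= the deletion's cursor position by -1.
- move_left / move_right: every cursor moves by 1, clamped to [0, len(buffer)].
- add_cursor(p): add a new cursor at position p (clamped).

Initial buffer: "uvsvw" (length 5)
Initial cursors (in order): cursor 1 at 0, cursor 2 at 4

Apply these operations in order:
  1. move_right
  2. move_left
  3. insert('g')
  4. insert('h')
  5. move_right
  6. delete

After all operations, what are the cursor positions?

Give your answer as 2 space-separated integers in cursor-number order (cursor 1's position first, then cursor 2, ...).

After op 1 (move_right): buffer="uvsvw" (len 5), cursors c1@1 c2@5, authorship .....
After op 2 (move_left): buffer="uvsvw" (len 5), cursors c1@0 c2@4, authorship .....
After op 3 (insert('g')): buffer="guvsvgw" (len 7), cursors c1@1 c2@6, authorship 1....2.
After op 4 (insert('h')): buffer="ghuvsvghw" (len 9), cursors c1@2 c2@8, authorship 11....22.
After op 5 (move_right): buffer="ghuvsvghw" (len 9), cursors c1@3 c2@9, authorship 11....22.
After op 6 (delete): buffer="ghvsvgh" (len 7), cursors c1@2 c2@7, authorship 11...22

Answer: 2 7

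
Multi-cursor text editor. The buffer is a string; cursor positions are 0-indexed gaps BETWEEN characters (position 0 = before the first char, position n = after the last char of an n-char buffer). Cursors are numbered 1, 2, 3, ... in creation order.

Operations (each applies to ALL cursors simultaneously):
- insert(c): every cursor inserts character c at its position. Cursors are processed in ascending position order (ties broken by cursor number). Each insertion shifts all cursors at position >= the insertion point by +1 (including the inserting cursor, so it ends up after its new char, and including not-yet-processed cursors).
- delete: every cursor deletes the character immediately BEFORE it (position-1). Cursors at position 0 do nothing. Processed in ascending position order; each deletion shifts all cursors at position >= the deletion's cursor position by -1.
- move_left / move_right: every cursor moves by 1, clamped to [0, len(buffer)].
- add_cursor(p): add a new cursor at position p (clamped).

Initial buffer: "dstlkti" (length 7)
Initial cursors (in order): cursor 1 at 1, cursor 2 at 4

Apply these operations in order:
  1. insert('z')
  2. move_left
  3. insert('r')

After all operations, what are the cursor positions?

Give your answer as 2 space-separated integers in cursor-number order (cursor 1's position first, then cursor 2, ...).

Answer: 2 7

Derivation:
After op 1 (insert('z')): buffer="dzstlzkti" (len 9), cursors c1@2 c2@6, authorship .1...2...
After op 2 (move_left): buffer="dzstlzkti" (len 9), cursors c1@1 c2@5, authorship .1...2...
After op 3 (insert('r')): buffer="drzstlrzkti" (len 11), cursors c1@2 c2@7, authorship .11...22...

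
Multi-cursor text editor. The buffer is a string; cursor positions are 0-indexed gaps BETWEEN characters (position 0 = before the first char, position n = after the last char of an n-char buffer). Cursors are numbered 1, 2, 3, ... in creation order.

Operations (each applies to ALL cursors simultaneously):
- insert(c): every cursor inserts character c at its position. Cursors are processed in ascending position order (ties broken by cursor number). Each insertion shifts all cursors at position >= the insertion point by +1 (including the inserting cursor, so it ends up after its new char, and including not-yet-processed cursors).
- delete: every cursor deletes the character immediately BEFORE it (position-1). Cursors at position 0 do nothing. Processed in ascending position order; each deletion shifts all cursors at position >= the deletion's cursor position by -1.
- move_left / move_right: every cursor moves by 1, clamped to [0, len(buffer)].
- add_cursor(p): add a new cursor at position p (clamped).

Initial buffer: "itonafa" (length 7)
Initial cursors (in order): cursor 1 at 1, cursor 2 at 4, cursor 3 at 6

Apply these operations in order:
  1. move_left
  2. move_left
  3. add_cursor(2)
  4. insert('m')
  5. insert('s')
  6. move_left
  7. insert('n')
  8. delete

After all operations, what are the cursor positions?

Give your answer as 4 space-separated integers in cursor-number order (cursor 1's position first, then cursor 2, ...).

After op 1 (move_left): buffer="itonafa" (len 7), cursors c1@0 c2@3 c3@5, authorship .......
After op 2 (move_left): buffer="itonafa" (len 7), cursors c1@0 c2@2 c3@4, authorship .......
After op 3 (add_cursor(2)): buffer="itonafa" (len 7), cursors c1@0 c2@2 c4@2 c3@4, authorship .......
After op 4 (insert('m')): buffer="mitmmonmafa" (len 11), cursors c1@1 c2@5 c4@5 c3@8, authorship 1..24..3...
After op 5 (insert('s')): buffer="msitmmssonmsafa" (len 15), cursors c1@2 c2@8 c4@8 c3@12, authorship 11..2424..33...
After op 6 (move_left): buffer="msitmmssonmsafa" (len 15), cursors c1@1 c2@7 c4@7 c3@11, authorship 11..2424..33...
After op 7 (insert('n')): buffer="mnsitmmsnnsonmnsafa" (len 19), cursors c1@2 c2@10 c4@10 c3@15, authorship 111..242244..333...
After op 8 (delete): buffer="msitmmssonmsafa" (len 15), cursors c1@1 c2@7 c4@7 c3@11, authorship 11..2424..33...

Answer: 1 7 11 7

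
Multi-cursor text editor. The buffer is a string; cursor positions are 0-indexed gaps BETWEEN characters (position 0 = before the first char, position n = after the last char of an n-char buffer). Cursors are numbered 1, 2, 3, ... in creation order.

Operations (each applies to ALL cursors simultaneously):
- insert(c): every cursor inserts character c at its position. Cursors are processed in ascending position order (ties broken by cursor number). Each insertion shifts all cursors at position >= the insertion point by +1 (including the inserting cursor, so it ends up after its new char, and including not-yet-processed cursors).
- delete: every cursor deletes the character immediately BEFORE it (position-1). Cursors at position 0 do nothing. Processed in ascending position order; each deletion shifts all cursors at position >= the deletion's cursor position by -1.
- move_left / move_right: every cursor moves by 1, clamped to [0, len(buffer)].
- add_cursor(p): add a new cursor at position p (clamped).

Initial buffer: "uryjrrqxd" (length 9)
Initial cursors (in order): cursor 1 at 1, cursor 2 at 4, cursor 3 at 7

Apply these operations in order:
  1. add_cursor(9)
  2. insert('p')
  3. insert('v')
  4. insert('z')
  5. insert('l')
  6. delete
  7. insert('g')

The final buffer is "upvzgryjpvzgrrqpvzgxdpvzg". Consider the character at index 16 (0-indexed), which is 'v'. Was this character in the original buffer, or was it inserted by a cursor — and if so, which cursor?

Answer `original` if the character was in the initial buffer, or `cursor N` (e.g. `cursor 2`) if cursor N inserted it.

After op 1 (add_cursor(9)): buffer="uryjrrqxd" (len 9), cursors c1@1 c2@4 c3@7 c4@9, authorship .........
After op 2 (insert('p')): buffer="upryjprrqpxdp" (len 13), cursors c1@2 c2@6 c3@10 c4@13, authorship .1...2...3..4
After op 3 (insert('v')): buffer="upvryjpvrrqpvxdpv" (len 17), cursors c1@3 c2@8 c3@13 c4@17, authorship .11...22...33..44
After op 4 (insert('z')): buffer="upvzryjpvzrrqpvzxdpvz" (len 21), cursors c1@4 c2@10 c3@16 c4@21, authorship .111...222...333..444
After op 5 (insert('l')): buffer="upvzlryjpvzlrrqpvzlxdpvzl" (len 25), cursors c1@5 c2@12 c3@19 c4@25, authorship .1111...2222...3333..4444
After op 6 (delete): buffer="upvzryjpvzrrqpvzxdpvz" (len 21), cursors c1@4 c2@10 c3@16 c4@21, authorship .111...222...333..444
After op 7 (insert('g')): buffer="upvzgryjpvzgrrqpvzgxdpvzg" (len 25), cursors c1@5 c2@12 c3@19 c4@25, authorship .1111...2222...3333..4444
Authorship (.=original, N=cursor N): . 1 1 1 1 . . . 2 2 2 2 . . . 3 3 3 3 . . 4 4 4 4
Index 16: author = 3

Answer: cursor 3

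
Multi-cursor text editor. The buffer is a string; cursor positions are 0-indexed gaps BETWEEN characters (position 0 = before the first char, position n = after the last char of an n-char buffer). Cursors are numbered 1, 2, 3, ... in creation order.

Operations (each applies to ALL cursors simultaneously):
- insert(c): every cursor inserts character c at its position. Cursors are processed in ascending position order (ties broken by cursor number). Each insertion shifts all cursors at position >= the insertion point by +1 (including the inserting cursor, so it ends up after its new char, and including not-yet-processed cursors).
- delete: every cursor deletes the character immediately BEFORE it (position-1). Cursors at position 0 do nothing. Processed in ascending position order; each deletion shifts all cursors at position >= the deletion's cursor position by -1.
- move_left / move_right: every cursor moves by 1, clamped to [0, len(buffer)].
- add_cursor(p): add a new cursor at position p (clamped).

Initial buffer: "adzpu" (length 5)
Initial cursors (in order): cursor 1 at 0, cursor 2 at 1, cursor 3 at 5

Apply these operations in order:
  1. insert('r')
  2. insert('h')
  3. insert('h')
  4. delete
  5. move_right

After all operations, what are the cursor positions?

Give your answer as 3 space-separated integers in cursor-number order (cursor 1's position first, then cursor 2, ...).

Answer: 3 6 11

Derivation:
After op 1 (insert('r')): buffer="rardzpur" (len 8), cursors c1@1 c2@3 c3@8, authorship 1.2....3
After op 2 (insert('h')): buffer="rharhdzpurh" (len 11), cursors c1@2 c2@5 c3@11, authorship 11.22....33
After op 3 (insert('h')): buffer="rhharhhdzpurhh" (len 14), cursors c1@3 c2@7 c3@14, authorship 111.222....333
After op 4 (delete): buffer="rharhdzpurh" (len 11), cursors c1@2 c2@5 c3@11, authorship 11.22....33
After op 5 (move_right): buffer="rharhdzpurh" (len 11), cursors c1@3 c2@6 c3@11, authorship 11.22....33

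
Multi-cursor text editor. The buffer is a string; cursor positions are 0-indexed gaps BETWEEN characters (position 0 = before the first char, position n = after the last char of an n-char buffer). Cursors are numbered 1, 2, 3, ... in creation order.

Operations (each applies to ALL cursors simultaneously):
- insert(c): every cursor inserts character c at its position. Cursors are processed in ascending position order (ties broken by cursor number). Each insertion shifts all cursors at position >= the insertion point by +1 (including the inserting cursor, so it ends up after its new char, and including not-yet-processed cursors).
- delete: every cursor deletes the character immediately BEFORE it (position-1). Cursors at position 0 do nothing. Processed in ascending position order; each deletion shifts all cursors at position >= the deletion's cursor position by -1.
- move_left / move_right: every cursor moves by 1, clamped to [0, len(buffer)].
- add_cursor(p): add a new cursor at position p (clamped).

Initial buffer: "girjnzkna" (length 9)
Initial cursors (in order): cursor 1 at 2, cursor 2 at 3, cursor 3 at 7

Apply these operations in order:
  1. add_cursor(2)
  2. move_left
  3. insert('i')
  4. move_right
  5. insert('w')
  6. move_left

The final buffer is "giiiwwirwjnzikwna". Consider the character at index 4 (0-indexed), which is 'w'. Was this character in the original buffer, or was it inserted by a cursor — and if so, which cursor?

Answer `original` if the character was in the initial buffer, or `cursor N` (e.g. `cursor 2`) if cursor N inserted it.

After op 1 (add_cursor(2)): buffer="girjnzkna" (len 9), cursors c1@2 c4@2 c2@3 c3@7, authorship .........
After op 2 (move_left): buffer="girjnzkna" (len 9), cursors c1@1 c4@1 c2@2 c3@6, authorship .........
After op 3 (insert('i')): buffer="giiiirjnzikna" (len 13), cursors c1@3 c4@3 c2@5 c3@10, authorship .14.2....3...
After op 4 (move_right): buffer="giiiirjnzikna" (len 13), cursors c1@4 c4@4 c2@6 c3@11, authorship .14.2....3...
After op 5 (insert('w')): buffer="giiiwwirwjnzikwna" (len 17), cursors c1@6 c4@6 c2@9 c3@15, authorship .14.142.2...3.3..
After op 6 (move_left): buffer="giiiwwirwjnzikwna" (len 17), cursors c1@5 c4@5 c2@8 c3@14, authorship .14.142.2...3.3..
Authorship (.=original, N=cursor N): . 1 4 . 1 4 2 . 2 . . . 3 . 3 . .
Index 4: author = 1

Answer: cursor 1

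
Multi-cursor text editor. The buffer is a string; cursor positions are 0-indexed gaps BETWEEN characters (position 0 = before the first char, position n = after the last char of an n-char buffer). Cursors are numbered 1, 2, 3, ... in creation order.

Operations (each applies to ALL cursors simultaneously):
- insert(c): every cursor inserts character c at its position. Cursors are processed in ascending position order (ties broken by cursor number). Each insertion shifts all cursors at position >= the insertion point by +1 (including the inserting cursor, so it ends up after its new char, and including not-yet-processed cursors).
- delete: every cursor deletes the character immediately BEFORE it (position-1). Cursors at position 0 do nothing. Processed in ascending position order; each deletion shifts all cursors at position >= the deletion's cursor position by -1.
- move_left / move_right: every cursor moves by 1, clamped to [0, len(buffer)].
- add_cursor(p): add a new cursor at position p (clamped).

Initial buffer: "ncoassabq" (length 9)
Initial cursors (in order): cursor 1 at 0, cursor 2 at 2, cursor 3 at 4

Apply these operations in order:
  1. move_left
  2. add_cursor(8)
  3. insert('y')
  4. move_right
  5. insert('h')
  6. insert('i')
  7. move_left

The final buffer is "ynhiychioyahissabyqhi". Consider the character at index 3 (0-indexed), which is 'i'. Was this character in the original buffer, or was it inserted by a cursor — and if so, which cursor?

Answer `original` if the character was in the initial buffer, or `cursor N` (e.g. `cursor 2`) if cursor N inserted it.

Answer: cursor 1

Derivation:
After op 1 (move_left): buffer="ncoassabq" (len 9), cursors c1@0 c2@1 c3@3, authorship .........
After op 2 (add_cursor(8)): buffer="ncoassabq" (len 9), cursors c1@0 c2@1 c3@3 c4@8, authorship .........
After op 3 (insert('y')): buffer="ynycoyassabyq" (len 13), cursors c1@1 c2@3 c3@6 c4@12, authorship 1.2..3.....4.
After op 4 (move_right): buffer="ynycoyassabyq" (len 13), cursors c1@2 c2@4 c3@7 c4@13, authorship 1.2..3.....4.
After op 5 (insert('h')): buffer="ynhychoyahssabyqh" (len 17), cursors c1@3 c2@6 c3@10 c4@17, authorship 1.12.2.3.3....4.4
After op 6 (insert('i')): buffer="ynhiychioyahissabyqhi" (len 21), cursors c1@4 c2@8 c3@13 c4@21, authorship 1.112.22.3.33....4.44
After op 7 (move_left): buffer="ynhiychioyahissabyqhi" (len 21), cursors c1@3 c2@7 c3@12 c4@20, authorship 1.112.22.3.33....4.44
Authorship (.=original, N=cursor N): 1 . 1 1 2 . 2 2 . 3 . 3 3 . . . . 4 . 4 4
Index 3: author = 1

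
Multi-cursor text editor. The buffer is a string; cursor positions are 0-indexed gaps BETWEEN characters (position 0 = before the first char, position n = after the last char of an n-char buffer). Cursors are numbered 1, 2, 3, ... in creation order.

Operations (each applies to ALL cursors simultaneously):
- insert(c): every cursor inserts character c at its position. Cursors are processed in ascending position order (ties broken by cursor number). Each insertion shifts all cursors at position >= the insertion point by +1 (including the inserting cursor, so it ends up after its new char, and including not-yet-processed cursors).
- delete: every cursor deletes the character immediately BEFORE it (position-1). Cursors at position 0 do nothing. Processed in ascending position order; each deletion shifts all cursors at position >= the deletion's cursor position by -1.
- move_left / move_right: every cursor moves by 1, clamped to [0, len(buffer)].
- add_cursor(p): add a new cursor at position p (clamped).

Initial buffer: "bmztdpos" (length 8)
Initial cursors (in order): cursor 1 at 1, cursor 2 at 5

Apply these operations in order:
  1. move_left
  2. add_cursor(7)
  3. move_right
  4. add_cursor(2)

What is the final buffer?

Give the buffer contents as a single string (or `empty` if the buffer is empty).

Answer: bmztdpos

Derivation:
After op 1 (move_left): buffer="bmztdpos" (len 8), cursors c1@0 c2@4, authorship ........
After op 2 (add_cursor(7)): buffer="bmztdpos" (len 8), cursors c1@0 c2@4 c3@7, authorship ........
After op 3 (move_right): buffer="bmztdpos" (len 8), cursors c1@1 c2@5 c3@8, authorship ........
After op 4 (add_cursor(2)): buffer="bmztdpos" (len 8), cursors c1@1 c4@2 c2@5 c3@8, authorship ........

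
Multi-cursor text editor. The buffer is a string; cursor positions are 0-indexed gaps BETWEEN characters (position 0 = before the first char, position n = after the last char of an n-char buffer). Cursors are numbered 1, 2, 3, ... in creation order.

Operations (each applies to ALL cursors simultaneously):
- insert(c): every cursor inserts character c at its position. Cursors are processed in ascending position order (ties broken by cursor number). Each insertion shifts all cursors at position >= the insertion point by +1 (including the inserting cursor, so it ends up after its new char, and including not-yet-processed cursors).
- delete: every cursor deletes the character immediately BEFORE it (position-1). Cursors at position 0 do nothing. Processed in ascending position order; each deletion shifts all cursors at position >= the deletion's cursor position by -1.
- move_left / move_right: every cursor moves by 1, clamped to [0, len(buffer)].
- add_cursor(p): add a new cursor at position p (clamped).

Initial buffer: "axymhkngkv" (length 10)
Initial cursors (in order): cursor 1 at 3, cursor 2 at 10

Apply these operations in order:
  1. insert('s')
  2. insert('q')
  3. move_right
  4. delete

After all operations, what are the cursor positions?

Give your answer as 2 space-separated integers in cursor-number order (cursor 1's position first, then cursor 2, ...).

After op 1 (insert('s')): buffer="axysmhkngkvs" (len 12), cursors c1@4 c2@12, authorship ...1.......2
After op 2 (insert('q')): buffer="axysqmhkngkvsq" (len 14), cursors c1@5 c2@14, authorship ...11.......22
After op 3 (move_right): buffer="axysqmhkngkvsq" (len 14), cursors c1@6 c2@14, authorship ...11.......22
After op 4 (delete): buffer="axysqhkngkvs" (len 12), cursors c1@5 c2@12, authorship ...11......2

Answer: 5 12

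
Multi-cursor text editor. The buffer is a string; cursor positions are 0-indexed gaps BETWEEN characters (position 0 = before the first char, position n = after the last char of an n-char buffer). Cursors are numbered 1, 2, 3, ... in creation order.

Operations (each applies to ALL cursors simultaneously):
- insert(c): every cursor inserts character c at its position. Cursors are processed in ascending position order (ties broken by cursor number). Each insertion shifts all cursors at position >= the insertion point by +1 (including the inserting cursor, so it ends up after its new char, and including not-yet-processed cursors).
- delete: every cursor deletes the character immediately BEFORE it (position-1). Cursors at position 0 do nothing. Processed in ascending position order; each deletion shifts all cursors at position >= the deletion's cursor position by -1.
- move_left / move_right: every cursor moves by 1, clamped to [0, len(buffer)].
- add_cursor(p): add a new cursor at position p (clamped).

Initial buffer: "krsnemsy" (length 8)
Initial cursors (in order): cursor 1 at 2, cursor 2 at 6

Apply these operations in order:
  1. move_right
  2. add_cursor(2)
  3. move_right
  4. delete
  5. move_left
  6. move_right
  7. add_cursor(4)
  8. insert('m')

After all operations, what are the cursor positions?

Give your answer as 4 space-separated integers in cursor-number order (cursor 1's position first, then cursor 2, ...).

Answer: 4 9 4 7

Derivation:
After op 1 (move_right): buffer="krsnemsy" (len 8), cursors c1@3 c2@7, authorship ........
After op 2 (add_cursor(2)): buffer="krsnemsy" (len 8), cursors c3@2 c1@3 c2@7, authorship ........
After op 3 (move_right): buffer="krsnemsy" (len 8), cursors c3@3 c1@4 c2@8, authorship ........
After op 4 (delete): buffer="krems" (len 5), cursors c1@2 c3@2 c2@5, authorship .....
After op 5 (move_left): buffer="krems" (len 5), cursors c1@1 c3@1 c2@4, authorship .....
After op 6 (move_right): buffer="krems" (len 5), cursors c1@2 c3@2 c2@5, authorship .....
After op 7 (add_cursor(4)): buffer="krems" (len 5), cursors c1@2 c3@2 c4@4 c2@5, authorship .....
After op 8 (insert('m')): buffer="krmmemmsm" (len 9), cursors c1@4 c3@4 c4@7 c2@9, authorship ..13..4.2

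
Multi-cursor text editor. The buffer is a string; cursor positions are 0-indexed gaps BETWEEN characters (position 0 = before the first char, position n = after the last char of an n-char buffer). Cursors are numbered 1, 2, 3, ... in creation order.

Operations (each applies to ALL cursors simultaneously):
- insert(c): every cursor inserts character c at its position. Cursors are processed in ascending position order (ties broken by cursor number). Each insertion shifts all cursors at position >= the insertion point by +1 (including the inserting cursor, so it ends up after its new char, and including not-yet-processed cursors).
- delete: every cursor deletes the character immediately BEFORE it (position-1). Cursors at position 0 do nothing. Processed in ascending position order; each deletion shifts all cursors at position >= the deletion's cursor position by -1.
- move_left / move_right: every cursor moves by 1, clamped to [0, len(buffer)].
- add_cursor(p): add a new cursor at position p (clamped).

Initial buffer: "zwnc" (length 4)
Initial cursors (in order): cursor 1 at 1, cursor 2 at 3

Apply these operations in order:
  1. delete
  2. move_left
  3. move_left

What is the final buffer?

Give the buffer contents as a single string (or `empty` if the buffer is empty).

After op 1 (delete): buffer="wc" (len 2), cursors c1@0 c2@1, authorship ..
After op 2 (move_left): buffer="wc" (len 2), cursors c1@0 c2@0, authorship ..
After op 3 (move_left): buffer="wc" (len 2), cursors c1@0 c2@0, authorship ..

Answer: wc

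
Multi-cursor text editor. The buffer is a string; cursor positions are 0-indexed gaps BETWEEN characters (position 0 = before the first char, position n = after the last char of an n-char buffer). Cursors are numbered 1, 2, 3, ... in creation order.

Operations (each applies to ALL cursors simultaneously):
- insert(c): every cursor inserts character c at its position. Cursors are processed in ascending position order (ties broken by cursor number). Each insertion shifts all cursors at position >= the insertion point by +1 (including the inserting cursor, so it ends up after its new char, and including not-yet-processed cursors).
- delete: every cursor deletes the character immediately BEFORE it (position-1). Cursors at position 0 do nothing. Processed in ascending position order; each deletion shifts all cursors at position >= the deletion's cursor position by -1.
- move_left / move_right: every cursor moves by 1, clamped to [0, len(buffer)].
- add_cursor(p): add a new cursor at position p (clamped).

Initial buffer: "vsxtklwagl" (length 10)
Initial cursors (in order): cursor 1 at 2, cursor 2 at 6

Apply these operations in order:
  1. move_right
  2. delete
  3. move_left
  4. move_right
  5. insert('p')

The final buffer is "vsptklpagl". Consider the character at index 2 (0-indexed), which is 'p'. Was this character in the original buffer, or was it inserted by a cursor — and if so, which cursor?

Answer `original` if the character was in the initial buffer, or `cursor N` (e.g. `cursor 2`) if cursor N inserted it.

After op 1 (move_right): buffer="vsxtklwagl" (len 10), cursors c1@3 c2@7, authorship ..........
After op 2 (delete): buffer="vstklagl" (len 8), cursors c1@2 c2@5, authorship ........
After op 3 (move_left): buffer="vstklagl" (len 8), cursors c1@1 c2@4, authorship ........
After op 4 (move_right): buffer="vstklagl" (len 8), cursors c1@2 c2@5, authorship ........
After op 5 (insert('p')): buffer="vsptklpagl" (len 10), cursors c1@3 c2@7, authorship ..1...2...
Authorship (.=original, N=cursor N): . . 1 . . . 2 . . .
Index 2: author = 1

Answer: cursor 1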